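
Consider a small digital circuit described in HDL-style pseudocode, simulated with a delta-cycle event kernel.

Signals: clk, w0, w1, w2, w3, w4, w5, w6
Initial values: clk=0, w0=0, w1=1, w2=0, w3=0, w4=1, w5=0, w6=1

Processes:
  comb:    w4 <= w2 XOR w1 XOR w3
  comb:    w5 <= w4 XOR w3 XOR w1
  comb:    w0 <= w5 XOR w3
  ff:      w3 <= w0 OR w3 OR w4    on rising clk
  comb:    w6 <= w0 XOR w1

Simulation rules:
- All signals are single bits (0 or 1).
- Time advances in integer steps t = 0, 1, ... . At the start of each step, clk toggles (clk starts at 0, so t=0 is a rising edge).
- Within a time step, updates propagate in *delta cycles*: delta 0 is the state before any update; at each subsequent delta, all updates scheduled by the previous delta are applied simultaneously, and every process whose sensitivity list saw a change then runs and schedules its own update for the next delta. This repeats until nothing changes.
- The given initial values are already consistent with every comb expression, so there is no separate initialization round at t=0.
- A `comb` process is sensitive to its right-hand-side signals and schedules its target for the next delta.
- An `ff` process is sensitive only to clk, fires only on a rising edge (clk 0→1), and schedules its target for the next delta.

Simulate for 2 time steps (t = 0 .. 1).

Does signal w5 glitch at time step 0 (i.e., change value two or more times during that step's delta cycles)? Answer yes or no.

t0.Δ0 w5=0 w0=0 w2=0 clk=0 w1=1 w4=1 w6=1 w3=0
t0.Δ1 w5=0 w0=0 w2=0 clk=1 w1=1 w4=1 w6=1 w3=0
t0.Δ2 w5=0 w0=0 w2=0 clk=1 w1=1 w4=1 w6=1 w3=1
t0.Δ3 w5=1 w0=1 w2=0 clk=1 w1=1 w4=0 w6=1 w3=1
t0.Δ4 w5=0 w0=0 w2=0 clk=1 w1=1 w4=0 w6=0 w3=1
t0.Δ5 w5=0 w0=1 w2=0 clk=1 w1=1 w4=0 w6=1 w3=1
t0.Δ6 w5=0 w0=1 w2=0 clk=1 w1=1 w4=0 w6=0 w3=1
t1.Δ0 w5=0 w0=1 w2=0 clk=1 w1=1 w4=0 w6=0 w3=1
t1.Δ1 w5=0 w0=1 w2=0 clk=0 w1=1 w4=0 w6=0 w3=1

yes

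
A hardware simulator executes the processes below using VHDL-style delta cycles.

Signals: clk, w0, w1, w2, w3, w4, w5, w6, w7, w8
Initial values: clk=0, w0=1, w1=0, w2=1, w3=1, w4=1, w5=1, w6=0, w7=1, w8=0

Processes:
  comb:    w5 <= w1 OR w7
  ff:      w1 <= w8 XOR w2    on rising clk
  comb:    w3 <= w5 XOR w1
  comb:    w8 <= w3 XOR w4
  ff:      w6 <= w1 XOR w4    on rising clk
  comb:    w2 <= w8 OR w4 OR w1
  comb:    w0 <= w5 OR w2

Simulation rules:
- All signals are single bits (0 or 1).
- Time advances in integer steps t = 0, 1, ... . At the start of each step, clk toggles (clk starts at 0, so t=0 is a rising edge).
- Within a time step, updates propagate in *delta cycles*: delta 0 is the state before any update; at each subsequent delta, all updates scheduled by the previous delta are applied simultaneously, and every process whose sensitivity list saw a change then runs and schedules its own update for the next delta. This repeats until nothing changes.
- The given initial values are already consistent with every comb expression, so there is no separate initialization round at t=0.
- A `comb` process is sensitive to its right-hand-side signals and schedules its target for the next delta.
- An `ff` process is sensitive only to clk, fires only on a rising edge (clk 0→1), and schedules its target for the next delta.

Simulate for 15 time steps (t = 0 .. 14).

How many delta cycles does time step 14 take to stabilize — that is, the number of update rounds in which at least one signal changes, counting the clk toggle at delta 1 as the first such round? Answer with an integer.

4

t=0 Δ0: w7=1 clk=0 w0=1 w6=0 w5=1 w1=0 w4=1 w2=1 w8=0 w3=1
  Δ1: clk:0→1
  Δ2: w6:0→1, w1:0→1
  Δ3: w3:1→0
  Δ4: w8:0→1
  (4Δ to stable)
t=1 Δ0: w7=1 clk=1 w0=1 w6=1 w5=1 w1=1 w4=1 w2=1 w8=1 w3=0
  Δ1: clk:1→0
  (1Δ to stable)
t=2 Δ0: w7=1 clk=0 w0=1 w6=1 w5=1 w1=1 w4=1 w2=1 w8=1 w3=0
  Δ1: clk:0→1
  Δ2: w6:1→0, w1:1→0
  Δ3: w3:0→1
  Δ4: w8:1→0
  (4Δ to stable)
t=3 Δ0: w7=1 clk=1 w0=1 w6=0 w5=1 w1=0 w4=1 w2=1 w8=0 w3=1
  Δ1: clk:1→0
  (1Δ to stable)
t=4 Δ0: w7=1 clk=0 w0=1 w6=0 w5=1 w1=0 w4=1 w2=1 w8=0 w3=1
  Δ1: clk:0→1
  Δ2: w6:0→1, w1:0→1
  Δ3: w3:1→0
  Δ4: w8:0→1
  (4Δ to stable)
t=5 Δ0: w7=1 clk=1 w0=1 w6=1 w5=1 w1=1 w4=1 w2=1 w8=1 w3=0
  Δ1: clk:1→0
  (1Δ to stable)
t=6 Δ0: w7=1 clk=0 w0=1 w6=1 w5=1 w1=1 w4=1 w2=1 w8=1 w3=0
  Δ1: clk:0→1
  Δ2: w6:1→0, w1:1→0
  Δ3: w3:0→1
  Δ4: w8:1→0
  (4Δ to stable)
t=7 Δ0: w7=1 clk=1 w0=1 w6=0 w5=1 w1=0 w4=1 w2=1 w8=0 w3=1
  Δ1: clk:1→0
  (1Δ to stable)
t=8 Δ0: w7=1 clk=0 w0=1 w6=0 w5=1 w1=0 w4=1 w2=1 w8=0 w3=1
  Δ1: clk:0→1
  Δ2: w6:0→1, w1:0→1
  Δ3: w3:1→0
  Δ4: w8:0→1
  (4Δ to stable)
t=9 Δ0: w7=1 clk=1 w0=1 w6=1 w5=1 w1=1 w4=1 w2=1 w8=1 w3=0
  Δ1: clk:1→0
  (1Δ to stable)
t=10 Δ0: w7=1 clk=0 w0=1 w6=1 w5=1 w1=1 w4=1 w2=1 w8=1 w3=0
  Δ1: clk:0→1
  Δ2: w6:1→0, w1:1→0
  Δ3: w3:0→1
  Δ4: w8:1→0
  (4Δ to stable)
t=11 Δ0: w7=1 clk=1 w0=1 w6=0 w5=1 w1=0 w4=1 w2=1 w8=0 w3=1
  Δ1: clk:1→0
  (1Δ to stable)
t=12 Δ0: w7=1 clk=0 w0=1 w6=0 w5=1 w1=0 w4=1 w2=1 w8=0 w3=1
  Δ1: clk:0→1
  Δ2: w6:0→1, w1:0→1
  Δ3: w3:1→0
  Δ4: w8:0→1
  (4Δ to stable)
t=13 Δ0: w7=1 clk=1 w0=1 w6=1 w5=1 w1=1 w4=1 w2=1 w8=1 w3=0
  Δ1: clk:1→0
  (1Δ to stable)
t=14 Δ0: w7=1 clk=0 w0=1 w6=1 w5=1 w1=1 w4=1 w2=1 w8=1 w3=0
  Δ1: clk:0→1
  Δ2: w6:1→0, w1:1→0
  Δ3: w3:0→1
  Δ4: w8:1→0
  (4Δ to stable)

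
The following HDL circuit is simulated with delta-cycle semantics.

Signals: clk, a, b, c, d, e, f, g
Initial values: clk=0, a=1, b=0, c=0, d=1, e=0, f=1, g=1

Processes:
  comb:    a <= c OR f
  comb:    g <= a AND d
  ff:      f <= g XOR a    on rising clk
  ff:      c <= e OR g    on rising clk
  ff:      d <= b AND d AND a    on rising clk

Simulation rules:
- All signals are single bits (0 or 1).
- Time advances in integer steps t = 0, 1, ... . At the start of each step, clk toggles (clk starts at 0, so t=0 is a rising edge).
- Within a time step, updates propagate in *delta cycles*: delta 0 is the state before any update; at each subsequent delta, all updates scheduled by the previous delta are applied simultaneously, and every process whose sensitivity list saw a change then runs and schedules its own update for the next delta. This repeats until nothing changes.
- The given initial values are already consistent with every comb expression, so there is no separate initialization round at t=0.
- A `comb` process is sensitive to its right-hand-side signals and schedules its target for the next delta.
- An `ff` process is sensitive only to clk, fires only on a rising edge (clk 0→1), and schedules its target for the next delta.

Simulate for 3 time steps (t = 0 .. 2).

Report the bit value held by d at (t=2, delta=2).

[bits: d,f,g,b,e,clk,c,a]
t=0: Δ0=11100001 Δ1=11100101 Δ2=00100111 Δ3=00000111 | 3Δ
t=1: Δ0=00000111 Δ1=00000011 | 1Δ
t=2: Δ0=00000011 Δ1=00000111 Δ2=01000101 | 2Δ

0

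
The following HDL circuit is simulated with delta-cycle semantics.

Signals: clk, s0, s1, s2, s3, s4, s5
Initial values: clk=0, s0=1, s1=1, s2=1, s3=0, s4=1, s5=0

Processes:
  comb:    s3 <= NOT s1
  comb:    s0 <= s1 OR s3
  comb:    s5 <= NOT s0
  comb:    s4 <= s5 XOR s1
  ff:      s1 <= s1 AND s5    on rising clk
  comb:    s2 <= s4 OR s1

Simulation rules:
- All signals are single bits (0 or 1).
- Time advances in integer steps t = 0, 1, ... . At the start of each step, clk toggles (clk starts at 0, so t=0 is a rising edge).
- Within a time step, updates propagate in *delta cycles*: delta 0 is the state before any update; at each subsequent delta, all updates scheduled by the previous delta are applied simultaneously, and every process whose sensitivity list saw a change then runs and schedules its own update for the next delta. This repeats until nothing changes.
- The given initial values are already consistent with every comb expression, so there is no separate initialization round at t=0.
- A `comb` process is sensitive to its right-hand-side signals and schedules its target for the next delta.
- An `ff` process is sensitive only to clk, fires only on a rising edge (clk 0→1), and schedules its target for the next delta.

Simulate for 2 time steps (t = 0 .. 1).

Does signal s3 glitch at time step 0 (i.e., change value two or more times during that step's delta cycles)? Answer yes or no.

no

t=0 Δ0: clk=0 s1=1 s4=1 s2=1 s0=1 s5=0 s3=0
  Δ1: clk:0→1
  Δ2: s1:1→0
  Δ3: s4:1→0, s0:1→0, s3:0→1
  Δ4: s2:1→0, s0:0→1, s5:0→1
  Δ5: s4:0→1, s5:1→0
  Δ6: s4:1→0, s2:0→1
  Δ7: s2:1→0
  (7Δ to stable)
t=1 Δ0: clk=1 s1=0 s4=0 s2=0 s0=1 s5=0 s3=1
  Δ1: clk:1→0
  (1Δ to stable)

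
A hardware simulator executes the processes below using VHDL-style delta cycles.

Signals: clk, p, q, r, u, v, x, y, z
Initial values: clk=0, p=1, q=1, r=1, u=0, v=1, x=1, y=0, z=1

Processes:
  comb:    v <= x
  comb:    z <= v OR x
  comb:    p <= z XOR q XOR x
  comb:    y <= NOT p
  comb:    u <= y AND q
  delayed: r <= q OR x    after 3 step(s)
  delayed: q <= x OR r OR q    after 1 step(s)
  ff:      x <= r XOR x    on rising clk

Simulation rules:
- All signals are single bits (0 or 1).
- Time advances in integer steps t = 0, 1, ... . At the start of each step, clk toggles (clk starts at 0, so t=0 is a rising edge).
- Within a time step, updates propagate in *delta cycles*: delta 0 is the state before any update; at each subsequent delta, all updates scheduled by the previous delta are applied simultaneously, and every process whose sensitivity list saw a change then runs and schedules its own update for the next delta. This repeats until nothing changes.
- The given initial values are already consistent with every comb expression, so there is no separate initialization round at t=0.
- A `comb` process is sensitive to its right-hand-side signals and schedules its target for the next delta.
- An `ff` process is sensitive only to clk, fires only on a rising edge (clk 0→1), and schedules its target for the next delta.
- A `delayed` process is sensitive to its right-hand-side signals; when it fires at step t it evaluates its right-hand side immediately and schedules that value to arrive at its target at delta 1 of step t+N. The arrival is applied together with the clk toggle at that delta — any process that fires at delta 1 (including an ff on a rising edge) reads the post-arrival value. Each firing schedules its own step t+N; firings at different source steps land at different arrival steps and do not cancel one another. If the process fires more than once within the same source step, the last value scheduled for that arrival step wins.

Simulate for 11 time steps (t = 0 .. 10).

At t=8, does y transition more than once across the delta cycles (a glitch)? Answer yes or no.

[bits: q,clk,r,z,v,u,p,y,x]
t=0: Δ0=101110101 Δ1=111110101 Δ2=111110100 Δ3=111100000 Δ4=111000010 Δ5=111001110 Δ6=111001100 Δ7=111000100 | 7Δ
t=1: Δ0=111000100 Δ1=101000100 | 1Δ
t=2: Δ0=101000100 Δ1=111000100 Δ2=111000101 Δ3=111110001 Δ4=111110111 Δ5=111111101 Δ6=111110101 | 6Δ
t=3: Δ0=111110101 Δ1=101110101 | 1Δ
t=4: Δ0=101110101 Δ1=111110101 Δ2=111110100 Δ3=111100000 Δ4=111000010 Δ5=111001110 Δ6=111001100 Δ7=111000100 | 7Δ
t=5: Δ0=111000100 Δ1=101000100 | 1Δ
t=6: Δ0=101000100 Δ1=111000100 Δ2=111000101 Δ3=111110001 Δ4=111110111 Δ5=111111101 Δ6=111110101 | 6Δ
t=7: Δ0=111110101 Δ1=101110101 | 1Δ
t=8: Δ0=101110101 Δ1=111110101 Δ2=111110100 Δ3=111100000 Δ4=111000010 Δ5=111001110 Δ6=111001100 Δ7=111000100 | 7Δ
t=9: Δ0=111000100 Δ1=101000100 | 1Δ
t=10: Δ0=101000100 Δ1=111000100 Δ2=111000101 Δ3=111110001 Δ4=111110111 Δ5=111111101 Δ6=111110101 | 6Δ

yes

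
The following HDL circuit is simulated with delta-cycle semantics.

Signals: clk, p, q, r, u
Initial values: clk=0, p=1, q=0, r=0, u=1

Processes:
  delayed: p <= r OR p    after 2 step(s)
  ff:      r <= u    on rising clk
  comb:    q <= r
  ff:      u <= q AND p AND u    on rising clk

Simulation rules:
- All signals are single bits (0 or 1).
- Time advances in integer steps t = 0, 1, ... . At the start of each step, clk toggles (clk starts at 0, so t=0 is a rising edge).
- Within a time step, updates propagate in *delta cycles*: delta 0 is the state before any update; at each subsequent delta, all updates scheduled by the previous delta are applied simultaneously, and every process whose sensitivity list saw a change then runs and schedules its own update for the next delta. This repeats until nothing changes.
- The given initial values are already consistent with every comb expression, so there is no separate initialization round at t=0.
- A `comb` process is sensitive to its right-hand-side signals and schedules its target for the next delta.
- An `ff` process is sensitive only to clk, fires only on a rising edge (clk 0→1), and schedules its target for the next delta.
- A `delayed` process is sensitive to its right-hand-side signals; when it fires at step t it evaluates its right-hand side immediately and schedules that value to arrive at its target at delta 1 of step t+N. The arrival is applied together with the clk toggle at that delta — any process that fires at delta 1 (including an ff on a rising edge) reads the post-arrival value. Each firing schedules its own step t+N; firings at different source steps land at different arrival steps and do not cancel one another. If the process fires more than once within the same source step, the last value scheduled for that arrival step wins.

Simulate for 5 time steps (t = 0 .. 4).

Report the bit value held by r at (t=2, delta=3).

0

[bits: p,r,clk,q,u]
t=0: Δ0=10001 Δ1=10101 Δ2=11100 Δ3=11110 | 3Δ
t=1: Δ0=11110 Δ1=11010 | 1Δ
t=2: Δ0=11010 Δ1=11110 Δ2=10110 Δ3=10100 | 3Δ
t=3: Δ0=10100 Δ1=10000 | 1Δ
t=4: Δ0=10000 Δ1=10100 | 1Δ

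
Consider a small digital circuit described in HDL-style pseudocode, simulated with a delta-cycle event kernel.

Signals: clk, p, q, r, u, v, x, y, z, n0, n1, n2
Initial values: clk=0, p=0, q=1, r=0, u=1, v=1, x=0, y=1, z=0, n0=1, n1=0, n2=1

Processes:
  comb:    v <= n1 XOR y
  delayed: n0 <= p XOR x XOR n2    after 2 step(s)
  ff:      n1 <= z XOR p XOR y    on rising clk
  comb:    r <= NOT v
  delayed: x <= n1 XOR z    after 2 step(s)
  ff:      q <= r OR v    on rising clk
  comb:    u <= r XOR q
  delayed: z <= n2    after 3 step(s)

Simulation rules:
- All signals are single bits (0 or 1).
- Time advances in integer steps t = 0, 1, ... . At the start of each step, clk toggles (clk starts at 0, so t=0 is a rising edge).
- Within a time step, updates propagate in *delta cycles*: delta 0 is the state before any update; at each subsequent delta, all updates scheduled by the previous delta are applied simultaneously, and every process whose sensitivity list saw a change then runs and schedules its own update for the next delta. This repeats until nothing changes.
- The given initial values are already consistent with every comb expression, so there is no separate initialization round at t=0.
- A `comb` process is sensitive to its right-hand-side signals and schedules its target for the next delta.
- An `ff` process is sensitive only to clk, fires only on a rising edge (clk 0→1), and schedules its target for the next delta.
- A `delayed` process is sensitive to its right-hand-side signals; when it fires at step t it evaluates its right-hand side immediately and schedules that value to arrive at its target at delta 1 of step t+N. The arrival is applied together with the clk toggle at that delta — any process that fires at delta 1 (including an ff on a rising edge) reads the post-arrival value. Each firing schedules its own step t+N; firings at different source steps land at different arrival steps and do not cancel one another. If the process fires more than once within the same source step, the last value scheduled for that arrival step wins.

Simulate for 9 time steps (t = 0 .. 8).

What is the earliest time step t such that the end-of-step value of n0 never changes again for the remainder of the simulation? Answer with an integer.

4

t0.Δ0 clk=0 n2=1 v=1 n1=0 u=1 q=1 r=0 y=1 x=0 p=0 n0=1 z=0
t0.Δ1 clk=1 n2=1 v=1 n1=0 u=1 q=1 r=0 y=1 x=0 p=0 n0=1 z=0
t0.Δ2 clk=1 n2=1 v=1 n1=1 u=1 q=1 r=0 y=1 x=0 p=0 n0=1 z=0
t0.Δ3 clk=1 n2=1 v=0 n1=1 u=1 q=1 r=0 y=1 x=0 p=0 n0=1 z=0
t0.Δ4 clk=1 n2=1 v=0 n1=1 u=1 q=1 r=1 y=1 x=0 p=0 n0=1 z=0
t0.Δ5 clk=1 n2=1 v=0 n1=1 u=0 q=1 r=1 y=1 x=0 p=0 n0=1 z=0
t1.Δ0 clk=1 n2=1 v=0 n1=1 u=0 q=1 r=1 y=1 x=0 p=0 n0=1 z=0
t1.Δ1 clk=0 n2=1 v=0 n1=1 u=0 q=1 r=1 y=1 x=0 p=0 n0=1 z=0
t2.Δ0 clk=0 n2=1 v=0 n1=1 u=0 q=1 r=1 y=1 x=0 p=0 n0=1 z=0
t2.Δ1 clk=1 n2=1 v=0 n1=1 u=0 q=1 r=1 y=1 x=1 p=0 n0=1 z=0
t3.Δ0 clk=1 n2=1 v=0 n1=1 u=0 q=1 r=1 y=1 x=1 p=0 n0=1 z=0
t3.Δ1 clk=0 n2=1 v=0 n1=1 u=0 q=1 r=1 y=1 x=1 p=0 n0=1 z=0
t4.Δ0 clk=0 n2=1 v=0 n1=1 u=0 q=1 r=1 y=1 x=1 p=0 n0=1 z=0
t4.Δ1 clk=1 n2=1 v=0 n1=1 u=0 q=1 r=1 y=1 x=1 p=0 n0=0 z=0
t5.Δ0 clk=1 n2=1 v=0 n1=1 u=0 q=1 r=1 y=1 x=1 p=0 n0=0 z=0
t5.Δ1 clk=0 n2=1 v=0 n1=1 u=0 q=1 r=1 y=1 x=1 p=0 n0=0 z=0
t6.Δ0 clk=0 n2=1 v=0 n1=1 u=0 q=1 r=1 y=1 x=1 p=0 n0=0 z=0
t6.Δ1 clk=1 n2=1 v=0 n1=1 u=0 q=1 r=1 y=1 x=1 p=0 n0=0 z=0
t7.Δ0 clk=1 n2=1 v=0 n1=1 u=0 q=1 r=1 y=1 x=1 p=0 n0=0 z=0
t7.Δ1 clk=0 n2=1 v=0 n1=1 u=0 q=1 r=1 y=1 x=1 p=0 n0=0 z=0
t8.Δ0 clk=0 n2=1 v=0 n1=1 u=0 q=1 r=1 y=1 x=1 p=0 n0=0 z=0
t8.Δ1 clk=1 n2=1 v=0 n1=1 u=0 q=1 r=1 y=1 x=1 p=0 n0=0 z=0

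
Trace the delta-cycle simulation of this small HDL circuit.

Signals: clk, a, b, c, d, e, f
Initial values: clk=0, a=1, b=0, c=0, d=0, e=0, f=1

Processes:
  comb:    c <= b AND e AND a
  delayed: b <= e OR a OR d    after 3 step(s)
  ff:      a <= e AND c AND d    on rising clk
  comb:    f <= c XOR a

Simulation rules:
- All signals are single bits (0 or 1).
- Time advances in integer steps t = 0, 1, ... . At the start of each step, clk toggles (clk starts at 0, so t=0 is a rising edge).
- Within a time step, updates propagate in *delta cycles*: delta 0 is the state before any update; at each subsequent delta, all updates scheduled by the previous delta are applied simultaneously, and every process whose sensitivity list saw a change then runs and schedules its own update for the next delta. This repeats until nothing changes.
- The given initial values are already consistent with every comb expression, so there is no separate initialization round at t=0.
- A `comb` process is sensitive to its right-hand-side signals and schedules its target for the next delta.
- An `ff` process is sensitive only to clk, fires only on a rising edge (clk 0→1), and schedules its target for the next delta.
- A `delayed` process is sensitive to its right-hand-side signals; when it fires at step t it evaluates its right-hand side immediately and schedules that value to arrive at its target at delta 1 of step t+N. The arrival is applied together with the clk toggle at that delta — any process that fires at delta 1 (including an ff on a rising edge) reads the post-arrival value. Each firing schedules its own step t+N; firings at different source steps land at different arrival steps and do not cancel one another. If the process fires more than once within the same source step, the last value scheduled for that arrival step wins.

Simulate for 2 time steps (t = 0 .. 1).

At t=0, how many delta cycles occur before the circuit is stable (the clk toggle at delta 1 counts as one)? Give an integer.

t=0 Δ0: c=0 e=0 clk=0 b=0 f=1 a=1 d=0
  Δ1: clk:0→1
  Δ2: a:1→0
  Δ3: f:1→0
  (3Δ to stable)
t=1 Δ0: c=0 e=0 clk=1 b=0 f=0 a=0 d=0
  Δ1: clk:1→0
  (1Δ to stable)

3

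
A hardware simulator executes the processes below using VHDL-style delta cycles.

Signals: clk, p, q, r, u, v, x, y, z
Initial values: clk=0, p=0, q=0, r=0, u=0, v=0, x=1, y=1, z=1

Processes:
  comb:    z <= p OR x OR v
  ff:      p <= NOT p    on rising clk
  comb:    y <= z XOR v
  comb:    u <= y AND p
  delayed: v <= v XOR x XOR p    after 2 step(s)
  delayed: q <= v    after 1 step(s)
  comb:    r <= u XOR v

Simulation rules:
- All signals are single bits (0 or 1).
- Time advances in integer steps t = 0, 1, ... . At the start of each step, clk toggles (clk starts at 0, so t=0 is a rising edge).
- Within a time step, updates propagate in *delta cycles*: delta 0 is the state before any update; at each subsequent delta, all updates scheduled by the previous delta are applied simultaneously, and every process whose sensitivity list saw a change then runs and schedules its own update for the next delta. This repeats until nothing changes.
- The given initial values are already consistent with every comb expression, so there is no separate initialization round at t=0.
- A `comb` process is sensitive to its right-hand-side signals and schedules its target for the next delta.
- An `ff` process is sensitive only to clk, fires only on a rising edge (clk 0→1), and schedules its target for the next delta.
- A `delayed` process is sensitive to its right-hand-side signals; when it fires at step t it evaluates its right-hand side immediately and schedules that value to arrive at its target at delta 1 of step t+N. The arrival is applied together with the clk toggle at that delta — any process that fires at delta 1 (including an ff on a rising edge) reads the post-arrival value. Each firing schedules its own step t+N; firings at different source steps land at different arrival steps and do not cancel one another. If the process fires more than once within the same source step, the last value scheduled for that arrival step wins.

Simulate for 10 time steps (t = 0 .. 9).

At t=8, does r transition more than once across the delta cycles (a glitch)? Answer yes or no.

[bits: x,r,y,p,z,clk,u,q,v]
t=0: Δ0=101010000 Δ1=101011000 Δ2=101111000 Δ3=101111100 Δ4=111111100 | 4Δ
t=1: Δ0=111111100 Δ1=111110100 | 1Δ
t=2: Δ0=111110100 Δ1=111111100 Δ2=111011100 Δ3=111011000 Δ4=101011000 | 4Δ
t=3: Δ0=101011000 Δ1=101010000 | 1Δ
t=4: Δ0=101010000 Δ1=101011001 Δ2=110111001 | 2Δ
t=5: Δ0=110111001 Δ1=110110011 | 1Δ
t=6: Δ0=110110011 Δ1=110111011 Δ2=110011011 | 2Δ
t=7: Δ0=110011011 Δ1=110010011 | 1Δ
t=8: Δ0=110010011 Δ1=110011010 Δ2=101111010 Δ3=101111110 Δ4=111111110 | 4Δ
t=9: Δ0=111111110 Δ1=111110100 | 1Δ

yes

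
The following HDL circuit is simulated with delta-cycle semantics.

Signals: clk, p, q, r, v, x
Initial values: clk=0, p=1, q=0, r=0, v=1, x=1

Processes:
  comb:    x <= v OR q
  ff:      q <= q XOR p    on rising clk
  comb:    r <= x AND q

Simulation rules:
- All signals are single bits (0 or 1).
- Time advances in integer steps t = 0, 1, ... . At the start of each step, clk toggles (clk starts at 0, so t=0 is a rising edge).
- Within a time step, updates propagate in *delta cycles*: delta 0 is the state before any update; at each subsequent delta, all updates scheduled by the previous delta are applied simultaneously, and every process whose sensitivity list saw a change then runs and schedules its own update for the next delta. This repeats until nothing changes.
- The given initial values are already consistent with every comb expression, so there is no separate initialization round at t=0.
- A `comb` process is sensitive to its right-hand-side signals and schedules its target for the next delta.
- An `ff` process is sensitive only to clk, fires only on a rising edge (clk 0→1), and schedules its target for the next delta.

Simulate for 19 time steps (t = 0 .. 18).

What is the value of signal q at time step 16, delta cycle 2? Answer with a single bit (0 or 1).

t0.Δ0 q=0 clk=0 r=0 x=1 p=1 v=1
t0.Δ1 q=0 clk=1 r=0 x=1 p=1 v=1
t0.Δ2 q=1 clk=1 r=0 x=1 p=1 v=1
t0.Δ3 q=1 clk=1 r=1 x=1 p=1 v=1
t1.Δ0 q=1 clk=1 r=1 x=1 p=1 v=1
t1.Δ1 q=1 clk=0 r=1 x=1 p=1 v=1
t2.Δ0 q=1 clk=0 r=1 x=1 p=1 v=1
t2.Δ1 q=1 clk=1 r=1 x=1 p=1 v=1
t2.Δ2 q=0 clk=1 r=1 x=1 p=1 v=1
t2.Δ3 q=0 clk=1 r=0 x=1 p=1 v=1
t3.Δ0 q=0 clk=1 r=0 x=1 p=1 v=1
t3.Δ1 q=0 clk=0 r=0 x=1 p=1 v=1
t4.Δ0 q=0 clk=0 r=0 x=1 p=1 v=1
t4.Δ1 q=0 clk=1 r=0 x=1 p=1 v=1
t4.Δ2 q=1 clk=1 r=0 x=1 p=1 v=1
t4.Δ3 q=1 clk=1 r=1 x=1 p=1 v=1
t5.Δ0 q=1 clk=1 r=1 x=1 p=1 v=1
t5.Δ1 q=1 clk=0 r=1 x=1 p=1 v=1
t6.Δ0 q=1 clk=0 r=1 x=1 p=1 v=1
t6.Δ1 q=1 clk=1 r=1 x=1 p=1 v=1
t6.Δ2 q=0 clk=1 r=1 x=1 p=1 v=1
t6.Δ3 q=0 clk=1 r=0 x=1 p=1 v=1
t7.Δ0 q=0 clk=1 r=0 x=1 p=1 v=1
t7.Δ1 q=0 clk=0 r=0 x=1 p=1 v=1
t8.Δ0 q=0 clk=0 r=0 x=1 p=1 v=1
t8.Δ1 q=0 clk=1 r=0 x=1 p=1 v=1
t8.Δ2 q=1 clk=1 r=0 x=1 p=1 v=1
t8.Δ3 q=1 clk=1 r=1 x=1 p=1 v=1
t9.Δ0 q=1 clk=1 r=1 x=1 p=1 v=1
t9.Δ1 q=1 clk=0 r=1 x=1 p=1 v=1
t10.Δ0 q=1 clk=0 r=1 x=1 p=1 v=1
t10.Δ1 q=1 clk=1 r=1 x=1 p=1 v=1
t10.Δ2 q=0 clk=1 r=1 x=1 p=1 v=1
t10.Δ3 q=0 clk=1 r=0 x=1 p=1 v=1
t11.Δ0 q=0 clk=1 r=0 x=1 p=1 v=1
t11.Δ1 q=0 clk=0 r=0 x=1 p=1 v=1
t12.Δ0 q=0 clk=0 r=0 x=1 p=1 v=1
t12.Δ1 q=0 clk=1 r=0 x=1 p=1 v=1
t12.Δ2 q=1 clk=1 r=0 x=1 p=1 v=1
t12.Δ3 q=1 clk=1 r=1 x=1 p=1 v=1
t13.Δ0 q=1 clk=1 r=1 x=1 p=1 v=1
t13.Δ1 q=1 clk=0 r=1 x=1 p=1 v=1
t14.Δ0 q=1 clk=0 r=1 x=1 p=1 v=1
t14.Δ1 q=1 clk=1 r=1 x=1 p=1 v=1
t14.Δ2 q=0 clk=1 r=1 x=1 p=1 v=1
t14.Δ3 q=0 clk=1 r=0 x=1 p=1 v=1
t15.Δ0 q=0 clk=1 r=0 x=1 p=1 v=1
t15.Δ1 q=0 clk=0 r=0 x=1 p=1 v=1
t16.Δ0 q=0 clk=0 r=0 x=1 p=1 v=1
t16.Δ1 q=0 clk=1 r=0 x=1 p=1 v=1
t16.Δ2 q=1 clk=1 r=0 x=1 p=1 v=1
t16.Δ3 q=1 clk=1 r=1 x=1 p=1 v=1
t17.Δ0 q=1 clk=1 r=1 x=1 p=1 v=1
t17.Δ1 q=1 clk=0 r=1 x=1 p=1 v=1
t18.Δ0 q=1 clk=0 r=1 x=1 p=1 v=1
t18.Δ1 q=1 clk=1 r=1 x=1 p=1 v=1
t18.Δ2 q=0 clk=1 r=1 x=1 p=1 v=1
t18.Δ3 q=0 clk=1 r=0 x=1 p=1 v=1

1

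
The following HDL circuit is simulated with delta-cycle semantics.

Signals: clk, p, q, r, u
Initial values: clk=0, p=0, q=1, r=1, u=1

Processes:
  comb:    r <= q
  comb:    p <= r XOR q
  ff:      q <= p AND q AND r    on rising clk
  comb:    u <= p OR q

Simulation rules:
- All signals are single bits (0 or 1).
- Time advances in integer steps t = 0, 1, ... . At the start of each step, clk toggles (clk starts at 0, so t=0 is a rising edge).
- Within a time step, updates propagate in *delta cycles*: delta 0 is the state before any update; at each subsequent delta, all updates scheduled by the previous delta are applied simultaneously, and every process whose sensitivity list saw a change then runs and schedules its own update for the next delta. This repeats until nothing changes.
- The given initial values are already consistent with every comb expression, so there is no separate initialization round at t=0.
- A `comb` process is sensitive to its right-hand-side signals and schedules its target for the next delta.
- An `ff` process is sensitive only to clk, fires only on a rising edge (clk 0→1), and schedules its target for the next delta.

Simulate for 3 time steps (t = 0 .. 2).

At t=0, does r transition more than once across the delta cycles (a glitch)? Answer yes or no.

[bits: u,clk,q,p,r]
t=0: Δ0=10101 Δ1=11101 Δ2=11001 Δ3=01010 Δ4=11000 Δ5=01000 | 5Δ
t=1: Δ0=01000 Δ1=00000 | 1Δ
t=2: Δ0=00000 Δ1=01000 | 1Δ

no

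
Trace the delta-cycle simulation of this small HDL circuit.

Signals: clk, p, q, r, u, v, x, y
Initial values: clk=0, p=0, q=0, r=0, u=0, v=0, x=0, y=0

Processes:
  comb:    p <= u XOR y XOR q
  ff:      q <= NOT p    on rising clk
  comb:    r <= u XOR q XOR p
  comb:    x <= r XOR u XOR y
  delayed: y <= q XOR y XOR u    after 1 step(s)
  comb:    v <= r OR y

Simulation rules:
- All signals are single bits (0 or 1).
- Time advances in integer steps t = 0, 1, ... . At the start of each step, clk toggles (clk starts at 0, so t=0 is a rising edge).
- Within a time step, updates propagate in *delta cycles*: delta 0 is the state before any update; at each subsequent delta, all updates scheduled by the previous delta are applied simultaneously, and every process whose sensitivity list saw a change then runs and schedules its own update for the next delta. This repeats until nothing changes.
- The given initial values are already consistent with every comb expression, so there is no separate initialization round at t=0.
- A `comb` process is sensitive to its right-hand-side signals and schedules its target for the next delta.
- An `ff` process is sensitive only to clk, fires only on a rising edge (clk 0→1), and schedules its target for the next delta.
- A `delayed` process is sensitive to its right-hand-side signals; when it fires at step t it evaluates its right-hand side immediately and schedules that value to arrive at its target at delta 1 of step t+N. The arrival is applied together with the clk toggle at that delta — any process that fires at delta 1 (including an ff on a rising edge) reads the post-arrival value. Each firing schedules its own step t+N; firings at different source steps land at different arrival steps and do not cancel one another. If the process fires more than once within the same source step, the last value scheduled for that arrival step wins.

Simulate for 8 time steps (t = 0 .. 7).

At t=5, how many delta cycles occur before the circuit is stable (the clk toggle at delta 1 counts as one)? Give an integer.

[bits: u,q,v,p,y,r,clk,x]
t=0: Δ0=00000000 Δ1=00000010 Δ2=01000010 Δ3=01010110 Δ4=01110011 Δ5=01010010 | 5Δ
t=1: Δ0=01010010 Δ1=01011000 Δ2=01101001 Δ3=01101101 Δ4=01101100 | 4Δ
t=2: Δ0=01101100 Δ1=01100110 Δ2=01110111 Δ3=01110011 Δ4=01010010 | 4Δ
t=3: Δ0=01010010 Δ1=01011000 Δ2=01101001 Δ3=01101101 Δ4=01101100 | 4Δ
t=4: Δ0=01101100 Δ1=01100110 Δ2=01110111 Δ3=01110011 Δ4=01010010 | 4Δ
t=5: Δ0=01010010 Δ1=01011000 Δ2=01101001 Δ3=01101101 Δ4=01101100 | 4Δ
t=6: Δ0=01101100 Δ1=01100110 Δ2=01110111 Δ3=01110011 Δ4=01010010 | 4Δ
t=7: Δ0=01010010 Δ1=01011000 Δ2=01101001 Δ3=01101101 Δ4=01101100 | 4Δ

4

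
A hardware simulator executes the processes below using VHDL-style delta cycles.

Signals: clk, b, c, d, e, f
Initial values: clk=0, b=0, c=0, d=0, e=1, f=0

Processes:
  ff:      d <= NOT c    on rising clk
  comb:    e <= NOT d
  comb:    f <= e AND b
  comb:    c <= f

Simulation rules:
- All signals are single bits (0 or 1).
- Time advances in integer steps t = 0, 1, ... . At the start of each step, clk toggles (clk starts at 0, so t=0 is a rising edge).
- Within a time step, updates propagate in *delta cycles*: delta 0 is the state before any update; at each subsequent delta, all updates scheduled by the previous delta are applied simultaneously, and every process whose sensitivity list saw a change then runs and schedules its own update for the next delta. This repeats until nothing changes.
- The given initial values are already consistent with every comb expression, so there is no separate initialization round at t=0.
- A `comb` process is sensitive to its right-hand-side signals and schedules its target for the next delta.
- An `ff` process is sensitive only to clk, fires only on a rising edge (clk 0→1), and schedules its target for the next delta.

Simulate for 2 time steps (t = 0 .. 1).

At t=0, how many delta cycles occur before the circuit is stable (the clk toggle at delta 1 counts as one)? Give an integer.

t0.Δ0 d=0 b=0 e=1 f=0 clk=0 c=0
t0.Δ1 d=0 b=0 e=1 f=0 clk=1 c=0
t0.Δ2 d=1 b=0 e=1 f=0 clk=1 c=0
t0.Δ3 d=1 b=0 e=0 f=0 clk=1 c=0
t1.Δ0 d=1 b=0 e=0 f=0 clk=1 c=0
t1.Δ1 d=1 b=0 e=0 f=0 clk=0 c=0

3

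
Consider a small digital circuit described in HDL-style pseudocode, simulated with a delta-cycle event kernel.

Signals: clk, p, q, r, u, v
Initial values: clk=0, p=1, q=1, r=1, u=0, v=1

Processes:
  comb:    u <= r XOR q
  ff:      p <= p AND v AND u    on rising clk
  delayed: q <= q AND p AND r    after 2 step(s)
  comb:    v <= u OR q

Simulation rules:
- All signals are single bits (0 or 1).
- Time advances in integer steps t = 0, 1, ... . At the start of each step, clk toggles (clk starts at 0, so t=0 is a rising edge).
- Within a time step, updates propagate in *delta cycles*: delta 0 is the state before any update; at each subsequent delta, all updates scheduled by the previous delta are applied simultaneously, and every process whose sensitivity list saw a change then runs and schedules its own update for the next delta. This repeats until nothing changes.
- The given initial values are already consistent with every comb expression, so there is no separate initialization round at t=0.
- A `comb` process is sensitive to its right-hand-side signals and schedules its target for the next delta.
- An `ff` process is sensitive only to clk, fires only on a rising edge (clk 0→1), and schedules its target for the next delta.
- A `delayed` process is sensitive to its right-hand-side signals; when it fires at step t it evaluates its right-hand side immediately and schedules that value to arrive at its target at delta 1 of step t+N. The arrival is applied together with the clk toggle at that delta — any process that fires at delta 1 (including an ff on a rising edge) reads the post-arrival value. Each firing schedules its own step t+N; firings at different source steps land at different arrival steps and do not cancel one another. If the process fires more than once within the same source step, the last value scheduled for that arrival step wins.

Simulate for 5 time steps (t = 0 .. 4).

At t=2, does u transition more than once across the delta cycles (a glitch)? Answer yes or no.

no

t=0 Δ0: r=1 p=1 q=1 v=1 u=0 clk=0
  Δ1: clk:0→1
  Δ2: p:1→0
  (2Δ to stable)
t=1 Δ0: r=1 p=0 q=1 v=1 u=0 clk=1
  Δ1: clk:1→0
  (1Δ to stable)
t=2 Δ0: r=1 p=0 q=1 v=1 u=0 clk=0
  Δ1: q:1→0, clk:0→1
  Δ2: v:1→0, u:0→1
  Δ3: v:0→1
  (3Δ to stable)
t=3 Δ0: r=1 p=0 q=0 v=1 u=1 clk=1
  Δ1: clk:1→0
  (1Δ to stable)
t=4 Δ0: r=1 p=0 q=0 v=1 u=1 clk=0
  Δ1: clk:0→1
  (1Δ to stable)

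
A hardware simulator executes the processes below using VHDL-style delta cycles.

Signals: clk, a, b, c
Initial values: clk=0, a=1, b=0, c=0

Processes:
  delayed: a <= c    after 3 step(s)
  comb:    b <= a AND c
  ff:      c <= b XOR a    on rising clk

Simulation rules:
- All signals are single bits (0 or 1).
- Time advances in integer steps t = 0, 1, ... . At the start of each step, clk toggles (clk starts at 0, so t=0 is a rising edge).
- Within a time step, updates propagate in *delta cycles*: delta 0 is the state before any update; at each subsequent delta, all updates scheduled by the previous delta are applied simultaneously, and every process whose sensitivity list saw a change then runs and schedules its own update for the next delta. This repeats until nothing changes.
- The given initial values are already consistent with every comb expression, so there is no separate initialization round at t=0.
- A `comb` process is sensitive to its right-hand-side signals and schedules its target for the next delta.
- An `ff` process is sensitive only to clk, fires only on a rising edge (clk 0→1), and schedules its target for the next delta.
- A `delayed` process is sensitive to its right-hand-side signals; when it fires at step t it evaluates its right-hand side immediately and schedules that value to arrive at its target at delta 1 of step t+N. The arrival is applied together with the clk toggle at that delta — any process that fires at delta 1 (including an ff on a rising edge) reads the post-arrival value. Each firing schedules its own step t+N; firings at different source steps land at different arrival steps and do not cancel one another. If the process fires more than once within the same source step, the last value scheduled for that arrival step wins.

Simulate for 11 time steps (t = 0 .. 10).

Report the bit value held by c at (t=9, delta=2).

1

t=0 Δ0: c=0 clk=0 b=0 a=1
  Δ1: clk:0→1
  Δ2: c:0→1
  Δ3: b:0→1
  (3Δ to stable)
t=1 Δ0: c=1 clk=1 b=1 a=1
  Δ1: clk:1→0
  (1Δ to stable)
t=2 Δ0: c=1 clk=0 b=1 a=1
  Δ1: clk:0→1
  Δ2: c:1→0
  Δ3: b:1→0
  (3Δ to stable)
t=3 Δ0: c=0 clk=1 b=0 a=1
  Δ1: clk:1→0
  (1Δ to stable)
t=4 Δ0: c=0 clk=0 b=0 a=1
  Δ1: clk:0→1
  Δ2: c:0→1
  Δ3: b:0→1
  (3Δ to stable)
t=5 Δ0: c=1 clk=1 b=1 a=1
  Δ1: clk:1→0, a:1→0
  Δ2: b:1→0
  (2Δ to stable)
t=6 Δ0: c=1 clk=0 b=0 a=0
  Δ1: clk:0→1
  Δ2: c:1→0
  (2Δ to stable)
t=7 Δ0: c=0 clk=1 b=0 a=0
  Δ1: clk:1→0, a:0→1
  (1Δ to stable)
t=8 Δ0: c=0 clk=0 b=0 a=1
  Δ1: clk:0→1
  Δ2: c:0→1
  Δ3: b:0→1
  (3Δ to stable)
t=9 Δ0: c=1 clk=1 b=1 a=1
  Δ1: clk:1→0, a:1→0
  Δ2: b:1→0
  (2Δ to stable)
t=10 Δ0: c=1 clk=0 b=0 a=0
  Δ1: clk:0→1
  Δ2: c:1→0
  (2Δ to stable)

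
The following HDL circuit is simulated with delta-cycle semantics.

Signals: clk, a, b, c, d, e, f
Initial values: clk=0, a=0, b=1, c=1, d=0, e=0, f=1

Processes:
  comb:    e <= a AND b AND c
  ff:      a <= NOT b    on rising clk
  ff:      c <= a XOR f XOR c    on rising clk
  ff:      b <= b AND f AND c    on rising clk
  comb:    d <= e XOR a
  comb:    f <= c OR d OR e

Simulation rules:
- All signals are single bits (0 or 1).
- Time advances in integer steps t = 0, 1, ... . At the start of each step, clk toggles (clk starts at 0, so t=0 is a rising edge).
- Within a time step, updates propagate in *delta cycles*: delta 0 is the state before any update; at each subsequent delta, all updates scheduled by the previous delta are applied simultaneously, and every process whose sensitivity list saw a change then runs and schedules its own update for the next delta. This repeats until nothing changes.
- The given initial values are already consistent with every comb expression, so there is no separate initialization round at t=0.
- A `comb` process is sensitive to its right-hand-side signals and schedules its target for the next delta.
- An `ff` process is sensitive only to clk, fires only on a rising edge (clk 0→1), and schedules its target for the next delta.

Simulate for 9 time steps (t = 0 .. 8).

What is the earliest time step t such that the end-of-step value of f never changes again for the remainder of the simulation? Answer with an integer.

t=0 Δ0: a=0 b=1 e=0 c=1 clk=0 f=1 d=0
  Δ1: clk:0→1
  Δ2: c:1→0
  Δ3: f:1→0
  (3Δ to stable)
t=1 Δ0: a=0 b=1 e=0 c=0 clk=1 f=0 d=0
  Δ1: clk:1→0
  (1Δ to stable)
t=2 Δ0: a=0 b=1 e=0 c=0 clk=0 f=0 d=0
  Δ1: clk:0→1
  Δ2: b:1→0
  (2Δ to stable)
t=3 Δ0: a=0 b=0 e=0 c=0 clk=1 f=0 d=0
  Δ1: clk:1→0
  (1Δ to stable)
t=4 Δ0: a=0 b=0 e=0 c=0 clk=0 f=0 d=0
  Δ1: clk:0→1
  Δ2: a:0→1
  Δ3: d:0→1
  Δ4: f:0→1
  (4Δ to stable)
t=5 Δ0: a=1 b=0 e=0 c=0 clk=1 f=1 d=1
  Δ1: clk:1→0
  (1Δ to stable)
t=6 Δ0: a=1 b=0 e=0 c=0 clk=0 f=1 d=1
  Δ1: clk:0→1
  (1Δ to stable)
t=7 Δ0: a=1 b=0 e=0 c=0 clk=1 f=1 d=1
  Δ1: clk:1→0
  (1Δ to stable)
t=8 Δ0: a=1 b=0 e=0 c=0 clk=0 f=1 d=1
  Δ1: clk:0→1
  (1Δ to stable)

4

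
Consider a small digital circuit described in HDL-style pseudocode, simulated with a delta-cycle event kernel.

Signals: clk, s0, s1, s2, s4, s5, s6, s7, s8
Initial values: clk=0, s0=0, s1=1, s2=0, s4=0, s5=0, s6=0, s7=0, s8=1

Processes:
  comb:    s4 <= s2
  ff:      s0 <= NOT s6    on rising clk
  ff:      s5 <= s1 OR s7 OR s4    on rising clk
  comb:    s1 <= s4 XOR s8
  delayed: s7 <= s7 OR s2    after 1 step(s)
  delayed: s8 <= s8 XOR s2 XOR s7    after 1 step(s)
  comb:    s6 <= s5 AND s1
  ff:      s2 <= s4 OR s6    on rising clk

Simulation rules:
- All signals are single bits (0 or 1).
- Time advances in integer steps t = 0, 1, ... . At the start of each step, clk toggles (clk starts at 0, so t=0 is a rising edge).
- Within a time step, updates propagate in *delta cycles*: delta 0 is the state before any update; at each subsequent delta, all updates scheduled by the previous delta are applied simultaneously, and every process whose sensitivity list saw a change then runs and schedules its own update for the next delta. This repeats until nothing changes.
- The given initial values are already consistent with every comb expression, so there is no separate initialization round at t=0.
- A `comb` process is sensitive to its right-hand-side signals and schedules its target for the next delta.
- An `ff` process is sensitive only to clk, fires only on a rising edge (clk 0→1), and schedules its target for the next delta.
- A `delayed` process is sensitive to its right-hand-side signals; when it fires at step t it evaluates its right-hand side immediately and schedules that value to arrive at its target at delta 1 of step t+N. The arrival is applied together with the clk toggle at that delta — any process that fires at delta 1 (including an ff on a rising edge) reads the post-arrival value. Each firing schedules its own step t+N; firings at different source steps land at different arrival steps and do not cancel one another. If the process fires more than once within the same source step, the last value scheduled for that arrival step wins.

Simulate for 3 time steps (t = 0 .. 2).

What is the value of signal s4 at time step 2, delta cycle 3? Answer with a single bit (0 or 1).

1

t=0 Δ0: s6=0 s1=1 s4=0 s8=1 s2=0 clk=0 s7=0 s5=0 s0=0
  Δ1: clk:0→1
  Δ2: s5:0→1, s0:0→1
  Δ3: s6:0→1
  (3Δ to stable)
t=1 Δ0: s6=1 s1=1 s4=0 s8=1 s2=0 clk=1 s7=0 s5=1 s0=1
  Δ1: clk:1→0
  (1Δ to stable)
t=2 Δ0: s6=1 s1=1 s4=0 s8=1 s2=0 clk=0 s7=0 s5=1 s0=1
  Δ1: clk:0→1
  Δ2: s2:0→1, s0:1→0
  Δ3: s4:0→1
  Δ4: s1:1→0
  Δ5: s6:1→0
  (5Δ to stable)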